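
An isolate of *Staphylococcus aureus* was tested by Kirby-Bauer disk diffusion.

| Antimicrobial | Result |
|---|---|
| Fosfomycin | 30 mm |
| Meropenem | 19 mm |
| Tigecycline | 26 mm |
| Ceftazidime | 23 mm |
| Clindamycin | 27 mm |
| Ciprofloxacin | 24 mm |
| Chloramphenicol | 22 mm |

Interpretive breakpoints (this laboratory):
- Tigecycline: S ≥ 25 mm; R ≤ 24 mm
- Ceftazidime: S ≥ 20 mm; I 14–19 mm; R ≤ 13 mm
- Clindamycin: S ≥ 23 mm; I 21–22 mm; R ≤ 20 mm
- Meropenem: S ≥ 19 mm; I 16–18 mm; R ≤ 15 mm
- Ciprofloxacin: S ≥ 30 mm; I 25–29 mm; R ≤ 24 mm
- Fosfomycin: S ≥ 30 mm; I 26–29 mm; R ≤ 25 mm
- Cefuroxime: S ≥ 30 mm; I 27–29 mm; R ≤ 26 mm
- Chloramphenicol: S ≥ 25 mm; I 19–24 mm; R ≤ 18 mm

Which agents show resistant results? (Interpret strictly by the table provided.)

ciprofloxacin

Fosfomycin 30 mm: ≥ 30 mm ⇒ Susceptible
Meropenem (19 mm) ≥ 19 mm — susceptible
Tigecycline: 26 mm is ≥ 25 mm ⇒ S
Ceftazidime 23 mm: ≥ 20 mm ⇒ S
Clindamycin: 27 mm is ≥ 23 mm ⇒ susceptible
Ciprofloxacin (24 mm) ≤ 24 mm — Resistant
Chloramphenicol: 22 mm is in 19–24 mm ⇒ I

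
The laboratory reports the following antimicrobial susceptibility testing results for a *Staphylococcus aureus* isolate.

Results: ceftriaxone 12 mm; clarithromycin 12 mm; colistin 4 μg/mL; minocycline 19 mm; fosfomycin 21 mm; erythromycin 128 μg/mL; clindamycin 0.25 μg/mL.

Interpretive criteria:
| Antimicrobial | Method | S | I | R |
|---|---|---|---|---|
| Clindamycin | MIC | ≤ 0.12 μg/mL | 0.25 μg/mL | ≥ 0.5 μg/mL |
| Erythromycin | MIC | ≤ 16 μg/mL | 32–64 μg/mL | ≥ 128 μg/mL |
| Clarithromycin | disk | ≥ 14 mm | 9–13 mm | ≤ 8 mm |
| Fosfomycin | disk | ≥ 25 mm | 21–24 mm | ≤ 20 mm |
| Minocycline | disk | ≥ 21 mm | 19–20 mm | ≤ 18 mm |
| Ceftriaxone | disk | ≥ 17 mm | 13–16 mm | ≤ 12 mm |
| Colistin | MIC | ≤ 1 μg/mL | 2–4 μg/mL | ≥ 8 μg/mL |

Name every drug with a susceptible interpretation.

Ceftriaxone (12 mm) ≤ 12 mm ⇒ resistant
Clarithromycin: 12 mm is in 9–13 mm — I
Colistin: 4 μg/mL is in 2–4 μg/mL — I
Minocycline 19 mm: in 19–20 mm — intermediate
Fosfomycin (21 mm) in 21–24 mm → Intermediate
Erythromycin 128 μg/mL: ≥ 128 μg/mL — R
Clindamycin (0.25 μg/mL) = 0.25 μg/mL ⇒ I

none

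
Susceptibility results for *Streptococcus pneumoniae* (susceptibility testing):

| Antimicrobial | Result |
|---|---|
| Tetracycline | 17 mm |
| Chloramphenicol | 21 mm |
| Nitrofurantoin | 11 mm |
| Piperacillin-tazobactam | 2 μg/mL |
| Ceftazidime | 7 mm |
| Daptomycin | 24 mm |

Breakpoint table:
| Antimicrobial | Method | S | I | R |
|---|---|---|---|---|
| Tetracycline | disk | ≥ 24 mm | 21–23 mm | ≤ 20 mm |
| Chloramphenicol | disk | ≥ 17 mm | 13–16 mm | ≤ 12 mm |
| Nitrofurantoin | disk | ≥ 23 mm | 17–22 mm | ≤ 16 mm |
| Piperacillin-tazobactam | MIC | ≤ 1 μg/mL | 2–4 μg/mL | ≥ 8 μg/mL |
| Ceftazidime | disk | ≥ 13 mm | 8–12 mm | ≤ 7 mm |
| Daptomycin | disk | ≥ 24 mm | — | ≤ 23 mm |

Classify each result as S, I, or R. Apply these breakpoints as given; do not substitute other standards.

R, S, R, I, R, S

Tetracycline: 17 mm is ≤ 20 mm — Resistant
Chloramphenicol (21 mm) ≥ 17 mm — Susceptible
Nitrofurantoin 11 mm: ≤ 16 mm → Resistant
Piperacillin-tazobactam (2 μg/mL) in 2–4 μg/mL — Intermediate
Ceftazidime (7 mm) ≤ 7 mm ⇒ Resistant
Daptomycin 24 mm: ≥ 24 mm — Susceptible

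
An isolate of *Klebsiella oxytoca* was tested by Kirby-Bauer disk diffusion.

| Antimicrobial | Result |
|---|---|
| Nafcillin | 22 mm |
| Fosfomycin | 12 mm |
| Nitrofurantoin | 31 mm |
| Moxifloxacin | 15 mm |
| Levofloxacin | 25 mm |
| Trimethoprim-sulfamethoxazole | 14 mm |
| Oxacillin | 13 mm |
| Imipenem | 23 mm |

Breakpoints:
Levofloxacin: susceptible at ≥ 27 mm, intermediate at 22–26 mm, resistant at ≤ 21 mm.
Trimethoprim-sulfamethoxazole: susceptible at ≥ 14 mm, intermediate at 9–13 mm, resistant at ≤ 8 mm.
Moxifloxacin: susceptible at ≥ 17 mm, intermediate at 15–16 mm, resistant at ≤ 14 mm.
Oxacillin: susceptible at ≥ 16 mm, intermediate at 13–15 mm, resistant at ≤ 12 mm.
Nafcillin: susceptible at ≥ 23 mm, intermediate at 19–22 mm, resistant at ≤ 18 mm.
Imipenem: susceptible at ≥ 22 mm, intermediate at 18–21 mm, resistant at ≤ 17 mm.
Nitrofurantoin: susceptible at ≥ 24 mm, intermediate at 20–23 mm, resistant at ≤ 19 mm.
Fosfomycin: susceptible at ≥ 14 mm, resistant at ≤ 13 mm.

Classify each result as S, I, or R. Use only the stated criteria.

Nafcillin (22 mm) in 19–22 mm → intermediate
Fosfomycin 12 mm: ≤ 13 mm → Resistant
Nitrofurantoin (31 mm) ≥ 24 mm → susceptible
Moxifloxacin (15 mm) in 15–16 mm — Intermediate
Levofloxacin: 25 mm is in 22–26 mm — Intermediate
Trimethoprim-sulfamethoxazole: 14 mm is ≥ 14 mm — susceptible
Oxacillin: 13 mm is in 13–15 mm → intermediate
Imipenem (23 mm) ≥ 22 mm — susceptible

I, R, S, I, I, S, I, S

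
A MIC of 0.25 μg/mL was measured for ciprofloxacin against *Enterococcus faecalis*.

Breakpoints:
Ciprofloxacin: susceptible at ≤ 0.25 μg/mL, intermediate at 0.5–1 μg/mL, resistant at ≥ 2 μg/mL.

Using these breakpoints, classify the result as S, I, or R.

S

Ciprofloxacin: 0.25 μg/mL is ≤ 0.25 μg/mL — susceptible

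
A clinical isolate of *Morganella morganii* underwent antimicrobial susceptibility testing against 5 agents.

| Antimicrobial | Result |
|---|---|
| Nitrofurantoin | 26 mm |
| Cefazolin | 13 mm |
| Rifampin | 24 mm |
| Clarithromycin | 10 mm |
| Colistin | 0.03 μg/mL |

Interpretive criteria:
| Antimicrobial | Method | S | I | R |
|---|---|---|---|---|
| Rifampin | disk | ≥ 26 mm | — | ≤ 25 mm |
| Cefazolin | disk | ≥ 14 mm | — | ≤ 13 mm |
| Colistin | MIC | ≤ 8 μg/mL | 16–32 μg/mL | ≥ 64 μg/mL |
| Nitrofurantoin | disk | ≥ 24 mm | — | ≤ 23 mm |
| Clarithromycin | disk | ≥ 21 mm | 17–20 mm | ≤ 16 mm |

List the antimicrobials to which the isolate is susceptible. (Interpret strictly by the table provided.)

nitrofurantoin, colistin

Nitrofurantoin: 26 mm is ≥ 24 mm → susceptible
Cefazolin: 13 mm is ≤ 13 mm ⇒ Resistant
Rifampin: 24 mm is ≤ 25 mm ⇒ Resistant
Clarithromycin: 10 mm is ≤ 16 mm ⇒ resistant
Colistin: 0.03 μg/mL is ≤ 8 μg/mL ⇒ susceptible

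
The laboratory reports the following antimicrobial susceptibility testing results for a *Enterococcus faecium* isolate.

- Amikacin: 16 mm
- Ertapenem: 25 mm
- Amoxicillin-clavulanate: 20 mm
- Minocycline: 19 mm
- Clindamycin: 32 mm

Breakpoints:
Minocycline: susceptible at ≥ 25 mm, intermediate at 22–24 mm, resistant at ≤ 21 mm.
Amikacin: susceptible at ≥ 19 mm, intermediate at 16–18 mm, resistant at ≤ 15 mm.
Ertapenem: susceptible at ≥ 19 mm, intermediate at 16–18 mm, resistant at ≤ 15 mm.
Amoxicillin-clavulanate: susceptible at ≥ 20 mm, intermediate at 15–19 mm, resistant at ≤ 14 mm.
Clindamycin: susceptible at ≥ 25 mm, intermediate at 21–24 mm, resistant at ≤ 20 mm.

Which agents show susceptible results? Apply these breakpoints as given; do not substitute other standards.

Amikacin (16 mm) in 16–18 mm → Intermediate
Ertapenem: 25 mm is ≥ 19 mm → Susceptible
Amoxicillin-clavulanate: 20 mm is ≥ 20 mm → susceptible
Minocycline: 19 mm is ≤ 21 mm ⇒ Resistant
Clindamycin: 32 mm is ≥ 25 mm → Susceptible

ertapenem, amoxicillin-clavulanate, clindamycin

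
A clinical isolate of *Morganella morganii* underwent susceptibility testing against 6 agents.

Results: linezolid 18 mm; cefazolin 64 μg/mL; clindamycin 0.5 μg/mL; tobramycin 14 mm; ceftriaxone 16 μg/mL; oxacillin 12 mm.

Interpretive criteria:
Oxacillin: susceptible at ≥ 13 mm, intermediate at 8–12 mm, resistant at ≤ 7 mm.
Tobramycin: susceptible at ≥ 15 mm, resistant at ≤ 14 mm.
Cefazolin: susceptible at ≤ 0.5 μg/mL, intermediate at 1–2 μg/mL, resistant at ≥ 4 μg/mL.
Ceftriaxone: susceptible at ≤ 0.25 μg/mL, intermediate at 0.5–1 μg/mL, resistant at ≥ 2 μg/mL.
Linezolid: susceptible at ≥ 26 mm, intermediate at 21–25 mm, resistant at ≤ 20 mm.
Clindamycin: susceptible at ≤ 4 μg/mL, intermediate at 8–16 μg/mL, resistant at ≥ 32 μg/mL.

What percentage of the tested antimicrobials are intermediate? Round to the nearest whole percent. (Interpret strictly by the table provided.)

17%

Linezolid: 18 mm is ≤ 20 mm → Resistant
Cefazolin 64 μg/mL: ≥ 4 μg/mL → resistant
Clindamycin: 0.5 μg/mL is ≤ 4 μg/mL ⇒ Susceptible
Tobramycin: 14 mm is ≤ 14 mm ⇒ Resistant
Ceftriaxone (16 μg/mL) ≥ 2 μg/mL → Resistant
Oxacillin: 12 mm is in 8–12 mm ⇒ intermediate
Intermediate: 1/6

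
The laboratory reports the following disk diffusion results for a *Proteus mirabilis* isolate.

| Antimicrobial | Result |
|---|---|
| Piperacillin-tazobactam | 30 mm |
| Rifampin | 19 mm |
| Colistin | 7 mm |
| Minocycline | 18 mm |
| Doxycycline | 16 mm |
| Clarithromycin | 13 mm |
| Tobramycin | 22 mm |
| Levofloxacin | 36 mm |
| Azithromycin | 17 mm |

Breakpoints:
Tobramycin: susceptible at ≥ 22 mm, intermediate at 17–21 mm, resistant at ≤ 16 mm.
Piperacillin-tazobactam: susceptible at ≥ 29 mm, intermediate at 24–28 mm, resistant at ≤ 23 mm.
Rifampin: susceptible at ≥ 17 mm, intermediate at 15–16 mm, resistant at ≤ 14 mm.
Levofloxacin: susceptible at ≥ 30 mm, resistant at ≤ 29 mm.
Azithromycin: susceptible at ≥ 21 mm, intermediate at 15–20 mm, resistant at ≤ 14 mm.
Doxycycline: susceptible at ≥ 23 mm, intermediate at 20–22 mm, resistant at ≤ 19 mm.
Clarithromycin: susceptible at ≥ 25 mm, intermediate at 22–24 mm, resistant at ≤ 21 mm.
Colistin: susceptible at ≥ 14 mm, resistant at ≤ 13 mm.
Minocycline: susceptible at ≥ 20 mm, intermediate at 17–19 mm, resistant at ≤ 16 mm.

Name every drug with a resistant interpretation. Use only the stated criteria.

Piperacillin-tazobactam 30 mm: ≥ 29 mm → susceptible
Rifampin: 19 mm is ≥ 17 mm — susceptible
Colistin 7 mm: ≤ 13 mm ⇒ resistant
Minocycline (18 mm) in 17–19 mm → I
Doxycycline 16 mm: ≤ 19 mm — resistant
Clarithromycin: 13 mm is ≤ 21 mm ⇒ resistant
Tobramycin (22 mm) ≥ 22 mm ⇒ susceptible
Levofloxacin (36 mm) ≥ 30 mm — Susceptible
Azithromycin 17 mm: in 15–20 mm ⇒ intermediate

colistin, doxycycline, clarithromycin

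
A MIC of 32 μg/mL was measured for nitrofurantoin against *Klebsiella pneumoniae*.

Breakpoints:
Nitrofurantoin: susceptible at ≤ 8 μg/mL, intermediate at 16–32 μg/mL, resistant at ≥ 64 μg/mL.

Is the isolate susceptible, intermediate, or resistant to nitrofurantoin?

I

Nitrofurantoin: 32 μg/mL is in 16–32 μg/mL ⇒ intermediate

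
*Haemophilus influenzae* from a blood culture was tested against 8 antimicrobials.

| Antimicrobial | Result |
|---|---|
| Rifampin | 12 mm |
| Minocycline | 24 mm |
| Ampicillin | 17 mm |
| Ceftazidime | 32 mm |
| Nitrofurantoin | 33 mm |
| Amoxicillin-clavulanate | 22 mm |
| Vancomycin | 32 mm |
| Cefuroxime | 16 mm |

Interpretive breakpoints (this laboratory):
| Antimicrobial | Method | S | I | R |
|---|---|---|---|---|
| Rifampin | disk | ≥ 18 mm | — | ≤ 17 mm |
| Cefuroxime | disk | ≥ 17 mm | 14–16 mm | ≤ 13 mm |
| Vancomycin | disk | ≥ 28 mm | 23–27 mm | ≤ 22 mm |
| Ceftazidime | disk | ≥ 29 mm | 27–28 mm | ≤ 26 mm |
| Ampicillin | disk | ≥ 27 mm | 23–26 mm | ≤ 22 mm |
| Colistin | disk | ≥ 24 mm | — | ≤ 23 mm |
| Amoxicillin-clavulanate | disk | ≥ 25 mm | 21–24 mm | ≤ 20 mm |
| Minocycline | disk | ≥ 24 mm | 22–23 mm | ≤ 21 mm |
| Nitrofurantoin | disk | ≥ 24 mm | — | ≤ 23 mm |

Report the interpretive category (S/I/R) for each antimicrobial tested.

R, S, R, S, S, I, S, I

Rifampin: 12 mm is ≤ 17 mm → R
Minocycline (24 mm) ≥ 24 mm → Susceptible
Ampicillin (17 mm) ≤ 22 mm — R
Ceftazidime (32 mm) ≥ 29 mm → Susceptible
Nitrofurantoin 33 mm: ≥ 24 mm — susceptible
Amoxicillin-clavulanate 22 mm: in 21–24 mm — intermediate
Vancomycin (32 mm) ≥ 28 mm — susceptible
Cefuroxime (16 mm) in 14–16 mm — I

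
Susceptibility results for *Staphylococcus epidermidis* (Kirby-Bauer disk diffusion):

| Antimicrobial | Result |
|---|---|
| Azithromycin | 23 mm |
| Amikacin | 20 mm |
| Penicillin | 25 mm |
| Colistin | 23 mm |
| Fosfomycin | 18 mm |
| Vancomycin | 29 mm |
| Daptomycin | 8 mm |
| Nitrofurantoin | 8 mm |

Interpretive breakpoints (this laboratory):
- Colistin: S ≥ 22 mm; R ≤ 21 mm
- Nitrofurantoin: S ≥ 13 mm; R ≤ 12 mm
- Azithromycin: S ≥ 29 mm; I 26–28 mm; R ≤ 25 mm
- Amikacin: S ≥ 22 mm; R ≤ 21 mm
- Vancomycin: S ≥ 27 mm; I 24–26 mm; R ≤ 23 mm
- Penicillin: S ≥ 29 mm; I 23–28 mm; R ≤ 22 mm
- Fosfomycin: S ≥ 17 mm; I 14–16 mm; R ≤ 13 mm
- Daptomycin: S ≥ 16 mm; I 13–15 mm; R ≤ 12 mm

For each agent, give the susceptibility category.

R, R, I, S, S, S, R, R

Azithromycin 23 mm: ≤ 25 mm ⇒ R
Amikacin 20 mm: ≤ 21 mm — R
Penicillin 25 mm: in 23–28 mm ⇒ intermediate
Colistin (23 mm) ≥ 22 mm — susceptible
Fosfomycin (18 mm) ≥ 17 mm ⇒ S
Vancomycin (29 mm) ≥ 27 mm ⇒ susceptible
Daptomycin: 8 mm is ≤ 12 mm → Resistant
Nitrofurantoin 8 mm: ≤ 12 mm ⇒ R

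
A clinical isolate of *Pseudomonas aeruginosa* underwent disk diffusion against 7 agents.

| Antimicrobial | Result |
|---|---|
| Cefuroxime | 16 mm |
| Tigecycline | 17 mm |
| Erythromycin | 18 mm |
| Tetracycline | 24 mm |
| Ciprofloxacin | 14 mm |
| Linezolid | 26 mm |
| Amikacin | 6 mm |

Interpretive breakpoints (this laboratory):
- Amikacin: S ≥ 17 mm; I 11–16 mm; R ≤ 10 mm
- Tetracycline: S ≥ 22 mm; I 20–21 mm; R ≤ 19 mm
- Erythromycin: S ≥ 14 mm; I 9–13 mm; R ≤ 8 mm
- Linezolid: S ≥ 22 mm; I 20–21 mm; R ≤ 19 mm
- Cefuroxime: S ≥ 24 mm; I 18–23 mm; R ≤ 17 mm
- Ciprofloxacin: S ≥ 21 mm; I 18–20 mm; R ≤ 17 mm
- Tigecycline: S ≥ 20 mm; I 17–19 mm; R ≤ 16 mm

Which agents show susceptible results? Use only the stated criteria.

Cefuroxime: 16 mm is ≤ 17 mm ⇒ Resistant
Tigecycline (17 mm) in 17–19 mm ⇒ intermediate
Erythromycin 18 mm: ≥ 14 mm — susceptible
Tetracycline (24 mm) ≥ 22 mm — Susceptible
Ciprofloxacin (14 mm) ≤ 17 mm ⇒ Resistant
Linezolid 26 mm: ≥ 22 mm — Susceptible
Amikacin: 6 mm is ≤ 10 mm — R

erythromycin, tetracycline, linezolid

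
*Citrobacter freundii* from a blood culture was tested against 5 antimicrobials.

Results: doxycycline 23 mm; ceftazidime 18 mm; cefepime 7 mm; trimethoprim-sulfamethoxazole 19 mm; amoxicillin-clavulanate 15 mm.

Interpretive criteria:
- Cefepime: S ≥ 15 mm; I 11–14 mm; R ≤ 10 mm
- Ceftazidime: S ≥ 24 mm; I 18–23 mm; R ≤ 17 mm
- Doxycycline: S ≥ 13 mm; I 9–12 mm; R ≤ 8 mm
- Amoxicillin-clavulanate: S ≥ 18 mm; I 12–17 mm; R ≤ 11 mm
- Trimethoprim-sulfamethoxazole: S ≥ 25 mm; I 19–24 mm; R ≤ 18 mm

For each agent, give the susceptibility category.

S, I, R, I, I

Doxycycline 23 mm: ≥ 13 mm — Susceptible
Ceftazidime (18 mm) in 18–23 mm ⇒ intermediate
Cefepime (7 mm) ≤ 10 mm ⇒ Resistant
Trimethoprim-sulfamethoxazole (19 mm) in 19–24 mm ⇒ intermediate
Amoxicillin-clavulanate (15 mm) in 12–17 mm ⇒ intermediate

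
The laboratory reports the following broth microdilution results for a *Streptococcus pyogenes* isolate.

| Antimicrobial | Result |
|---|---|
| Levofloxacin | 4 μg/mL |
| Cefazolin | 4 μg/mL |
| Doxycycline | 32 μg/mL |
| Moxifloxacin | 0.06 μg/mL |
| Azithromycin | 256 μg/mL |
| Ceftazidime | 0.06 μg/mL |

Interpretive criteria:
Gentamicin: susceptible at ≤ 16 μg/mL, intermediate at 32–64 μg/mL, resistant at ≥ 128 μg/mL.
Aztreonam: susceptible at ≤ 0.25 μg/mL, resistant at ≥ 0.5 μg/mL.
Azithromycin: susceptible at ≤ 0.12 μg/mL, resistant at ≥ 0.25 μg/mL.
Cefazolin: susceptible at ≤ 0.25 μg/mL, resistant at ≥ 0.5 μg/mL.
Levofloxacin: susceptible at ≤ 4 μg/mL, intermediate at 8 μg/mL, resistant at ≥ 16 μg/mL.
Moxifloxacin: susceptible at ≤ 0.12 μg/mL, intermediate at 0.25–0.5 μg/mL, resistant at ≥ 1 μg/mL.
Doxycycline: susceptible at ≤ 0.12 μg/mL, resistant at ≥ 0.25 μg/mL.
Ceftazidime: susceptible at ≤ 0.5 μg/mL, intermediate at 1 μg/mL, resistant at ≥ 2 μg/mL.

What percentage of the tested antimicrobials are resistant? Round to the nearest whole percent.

Levofloxacin (4 μg/mL) ≤ 4 μg/mL → S
Cefazolin (4 μg/mL) ≥ 0.5 μg/mL ⇒ resistant
Doxycycline 32 μg/mL: ≥ 0.25 μg/mL → Resistant
Moxifloxacin: 0.06 μg/mL is ≤ 0.12 μg/mL ⇒ Susceptible
Azithromycin: 256 μg/mL is ≥ 0.25 μg/mL → Resistant
Ceftazidime (0.06 μg/mL) ≤ 0.5 μg/mL ⇒ S
Resistant: 3/6

50%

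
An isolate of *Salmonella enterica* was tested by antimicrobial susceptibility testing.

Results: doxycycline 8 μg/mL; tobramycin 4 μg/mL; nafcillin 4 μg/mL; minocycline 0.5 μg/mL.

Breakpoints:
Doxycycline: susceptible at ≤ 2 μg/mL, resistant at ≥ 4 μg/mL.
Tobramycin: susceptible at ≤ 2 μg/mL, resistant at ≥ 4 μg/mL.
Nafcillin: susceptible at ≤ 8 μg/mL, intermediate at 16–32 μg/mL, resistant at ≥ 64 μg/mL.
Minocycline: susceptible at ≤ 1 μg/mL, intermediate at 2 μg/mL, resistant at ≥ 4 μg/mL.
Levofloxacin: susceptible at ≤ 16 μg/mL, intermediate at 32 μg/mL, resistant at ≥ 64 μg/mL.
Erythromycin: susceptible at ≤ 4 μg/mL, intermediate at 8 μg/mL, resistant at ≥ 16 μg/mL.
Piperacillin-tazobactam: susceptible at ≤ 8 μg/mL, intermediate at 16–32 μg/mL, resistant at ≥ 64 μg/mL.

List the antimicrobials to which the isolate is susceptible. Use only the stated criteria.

Doxycycline 8 μg/mL: ≥ 4 μg/mL ⇒ Resistant
Tobramycin: 4 μg/mL is ≥ 4 μg/mL — Resistant
Nafcillin: 4 μg/mL is ≤ 8 μg/mL ⇒ Susceptible
Minocycline: 0.5 μg/mL is ≤ 1 μg/mL — S

nafcillin, minocycline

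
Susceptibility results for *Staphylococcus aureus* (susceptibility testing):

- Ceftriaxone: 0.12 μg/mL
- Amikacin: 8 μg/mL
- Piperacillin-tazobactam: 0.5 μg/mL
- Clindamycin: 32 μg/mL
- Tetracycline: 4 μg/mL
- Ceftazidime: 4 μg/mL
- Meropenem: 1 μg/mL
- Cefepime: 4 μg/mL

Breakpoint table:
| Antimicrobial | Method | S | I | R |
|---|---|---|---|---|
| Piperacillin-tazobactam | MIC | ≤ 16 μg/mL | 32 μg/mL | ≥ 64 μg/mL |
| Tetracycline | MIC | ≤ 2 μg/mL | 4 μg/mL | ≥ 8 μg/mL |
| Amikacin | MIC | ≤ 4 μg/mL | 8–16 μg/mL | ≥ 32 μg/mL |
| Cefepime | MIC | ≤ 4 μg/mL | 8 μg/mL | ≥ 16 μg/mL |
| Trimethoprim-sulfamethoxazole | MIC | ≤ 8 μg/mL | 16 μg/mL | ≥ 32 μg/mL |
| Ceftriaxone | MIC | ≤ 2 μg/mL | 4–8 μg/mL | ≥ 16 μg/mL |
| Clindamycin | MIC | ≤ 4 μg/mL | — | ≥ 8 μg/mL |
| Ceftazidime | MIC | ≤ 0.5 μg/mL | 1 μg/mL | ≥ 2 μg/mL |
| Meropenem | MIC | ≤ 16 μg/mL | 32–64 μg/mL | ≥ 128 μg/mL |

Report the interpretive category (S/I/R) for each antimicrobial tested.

Ceftriaxone 0.12 μg/mL: ≤ 2 μg/mL ⇒ S
Amikacin 8 μg/mL: in 8–16 μg/mL — I
Piperacillin-tazobactam: 0.5 μg/mL is ≤ 16 μg/mL ⇒ Susceptible
Clindamycin (32 μg/mL) ≥ 8 μg/mL → Resistant
Tetracycline 4 μg/mL: = 4 μg/mL — Intermediate
Ceftazidime (4 μg/mL) ≥ 2 μg/mL ⇒ R
Meropenem 1 μg/mL: ≤ 16 μg/mL → S
Cefepime (4 μg/mL) ≤ 4 μg/mL → Susceptible

S, I, S, R, I, R, S, S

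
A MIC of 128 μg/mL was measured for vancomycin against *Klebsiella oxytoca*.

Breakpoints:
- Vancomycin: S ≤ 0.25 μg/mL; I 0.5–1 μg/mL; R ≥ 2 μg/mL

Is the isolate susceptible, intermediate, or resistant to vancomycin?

Vancomycin (128 μg/mL) ≥ 2 μg/mL ⇒ R

R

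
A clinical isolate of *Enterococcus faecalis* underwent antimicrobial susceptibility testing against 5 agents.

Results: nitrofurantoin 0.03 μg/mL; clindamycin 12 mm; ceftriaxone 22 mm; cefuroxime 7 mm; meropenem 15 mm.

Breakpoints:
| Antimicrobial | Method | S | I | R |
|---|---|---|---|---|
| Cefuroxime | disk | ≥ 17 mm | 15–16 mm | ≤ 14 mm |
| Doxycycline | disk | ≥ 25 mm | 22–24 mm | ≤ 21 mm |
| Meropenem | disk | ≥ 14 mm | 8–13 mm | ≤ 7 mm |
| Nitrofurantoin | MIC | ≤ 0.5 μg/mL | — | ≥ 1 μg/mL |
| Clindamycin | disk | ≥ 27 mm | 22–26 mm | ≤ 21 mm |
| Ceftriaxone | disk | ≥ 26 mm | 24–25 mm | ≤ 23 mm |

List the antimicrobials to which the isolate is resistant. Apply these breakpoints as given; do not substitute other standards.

clindamycin, ceftriaxone, cefuroxime

Nitrofurantoin 0.03 μg/mL: ≤ 0.5 μg/mL — susceptible
Clindamycin 12 mm: ≤ 21 mm — Resistant
Ceftriaxone 22 mm: ≤ 23 mm — Resistant
Cefuroxime 7 mm: ≤ 14 mm → Resistant
Meropenem (15 mm) ≥ 14 mm ⇒ Susceptible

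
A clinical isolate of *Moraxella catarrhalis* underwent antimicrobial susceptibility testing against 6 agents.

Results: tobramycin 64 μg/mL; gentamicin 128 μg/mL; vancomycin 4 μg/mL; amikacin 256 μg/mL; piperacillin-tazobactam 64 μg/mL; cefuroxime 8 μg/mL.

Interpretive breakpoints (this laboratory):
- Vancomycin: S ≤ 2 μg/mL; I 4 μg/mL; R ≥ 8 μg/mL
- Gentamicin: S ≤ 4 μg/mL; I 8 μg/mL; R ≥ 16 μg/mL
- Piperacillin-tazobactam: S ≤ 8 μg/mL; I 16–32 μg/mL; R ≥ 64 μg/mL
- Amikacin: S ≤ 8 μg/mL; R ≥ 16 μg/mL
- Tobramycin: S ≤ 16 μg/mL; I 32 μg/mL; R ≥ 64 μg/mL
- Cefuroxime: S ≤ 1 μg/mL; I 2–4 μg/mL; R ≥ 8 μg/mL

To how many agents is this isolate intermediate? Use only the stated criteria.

1

Tobramycin: 64 μg/mL is ≥ 64 μg/mL ⇒ R
Gentamicin: 128 μg/mL is ≥ 16 μg/mL — R
Vancomycin (4 μg/mL) = 4 μg/mL ⇒ I
Amikacin: 256 μg/mL is ≥ 16 μg/mL — Resistant
Piperacillin-tazobactam 64 μg/mL: ≥ 64 μg/mL — Resistant
Cefuroxime 8 μg/mL: ≥ 8 μg/mL ⇒ Resistant
Intermediate: 1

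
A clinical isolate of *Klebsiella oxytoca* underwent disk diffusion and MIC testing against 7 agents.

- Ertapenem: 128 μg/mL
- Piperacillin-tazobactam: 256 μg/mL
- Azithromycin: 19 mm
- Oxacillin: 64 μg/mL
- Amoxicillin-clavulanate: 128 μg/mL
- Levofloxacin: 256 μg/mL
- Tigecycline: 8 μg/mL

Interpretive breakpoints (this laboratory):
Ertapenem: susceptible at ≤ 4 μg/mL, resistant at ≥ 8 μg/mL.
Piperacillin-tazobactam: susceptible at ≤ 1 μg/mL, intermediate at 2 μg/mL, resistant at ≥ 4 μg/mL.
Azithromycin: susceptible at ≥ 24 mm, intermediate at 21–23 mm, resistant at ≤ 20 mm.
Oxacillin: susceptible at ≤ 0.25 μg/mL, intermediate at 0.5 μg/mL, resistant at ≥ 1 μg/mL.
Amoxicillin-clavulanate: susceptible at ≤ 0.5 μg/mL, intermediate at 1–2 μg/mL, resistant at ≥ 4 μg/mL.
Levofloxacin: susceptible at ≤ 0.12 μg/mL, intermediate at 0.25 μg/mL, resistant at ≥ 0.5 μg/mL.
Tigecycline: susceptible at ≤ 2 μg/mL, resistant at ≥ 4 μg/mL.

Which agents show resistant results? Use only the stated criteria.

ertapenem, piperacillin-tazobactam, azithromycin, oxacillin, amoxicillin-clavulanate, levofloxacin, tigecycline

Ertapenem 128 μg/mL: ≥ 8 μg/mL — resistant
Piperacillin-tazobactam (256 μg/mL) ≥ 4 μg/mL → Resistant
Azithromycin (19 mm) ≤ 20 mm → Resistant
Oxacillin (64 μg/mL) ≥ 1 μg/mL → Resistant
Amoxicillin-clavulanate 128 μg/mL: ≥ 4 μg/mL → resistant
Levofloxacin (256 μg/mL) ≥ 0.5 μg/mL — R
Tigecycline 8 μg/mL: ≥ 4 μg/mL — Resistant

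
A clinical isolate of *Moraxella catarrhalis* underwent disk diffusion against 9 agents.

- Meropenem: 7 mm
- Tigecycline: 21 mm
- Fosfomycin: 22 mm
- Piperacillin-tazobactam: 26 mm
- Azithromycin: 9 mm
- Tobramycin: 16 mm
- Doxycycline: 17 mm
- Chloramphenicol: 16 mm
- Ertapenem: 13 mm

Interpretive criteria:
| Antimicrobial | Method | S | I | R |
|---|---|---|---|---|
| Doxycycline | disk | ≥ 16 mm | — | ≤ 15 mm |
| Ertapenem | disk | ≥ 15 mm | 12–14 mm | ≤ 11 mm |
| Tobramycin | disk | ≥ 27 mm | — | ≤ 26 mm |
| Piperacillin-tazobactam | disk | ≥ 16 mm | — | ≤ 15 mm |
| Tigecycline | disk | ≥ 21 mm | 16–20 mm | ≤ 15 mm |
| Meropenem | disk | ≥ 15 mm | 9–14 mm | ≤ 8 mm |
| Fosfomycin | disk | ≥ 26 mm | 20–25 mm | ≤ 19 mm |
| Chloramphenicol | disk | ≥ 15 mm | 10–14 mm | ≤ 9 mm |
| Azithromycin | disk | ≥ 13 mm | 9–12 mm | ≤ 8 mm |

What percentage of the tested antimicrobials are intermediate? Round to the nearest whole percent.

Meropenem: 7 mm is ≤ 8 mm ⇒ Resistant
Tigecycline 21 mm: ≥ 21 mm → S
Fosfomycin: 22 mm is in 20–25 mm → Intermediate
Piperacillin-tazobactam 26 mm: ≥ 16 mm — susceptible
Azithromycin: 9 mm is in 9–12 mm → I
Tobramycin 16 mm: ≤ 26 mm — resistant
Doxycycline: 17 mm is ≥ 16 mm — Susceptible
Chloramphenicol 16 mm: ≥ 15 mm ⇒ S
Ertapenem (13 mm) in 12–14 mm → Intermediate
Intermediate: 3/9

33%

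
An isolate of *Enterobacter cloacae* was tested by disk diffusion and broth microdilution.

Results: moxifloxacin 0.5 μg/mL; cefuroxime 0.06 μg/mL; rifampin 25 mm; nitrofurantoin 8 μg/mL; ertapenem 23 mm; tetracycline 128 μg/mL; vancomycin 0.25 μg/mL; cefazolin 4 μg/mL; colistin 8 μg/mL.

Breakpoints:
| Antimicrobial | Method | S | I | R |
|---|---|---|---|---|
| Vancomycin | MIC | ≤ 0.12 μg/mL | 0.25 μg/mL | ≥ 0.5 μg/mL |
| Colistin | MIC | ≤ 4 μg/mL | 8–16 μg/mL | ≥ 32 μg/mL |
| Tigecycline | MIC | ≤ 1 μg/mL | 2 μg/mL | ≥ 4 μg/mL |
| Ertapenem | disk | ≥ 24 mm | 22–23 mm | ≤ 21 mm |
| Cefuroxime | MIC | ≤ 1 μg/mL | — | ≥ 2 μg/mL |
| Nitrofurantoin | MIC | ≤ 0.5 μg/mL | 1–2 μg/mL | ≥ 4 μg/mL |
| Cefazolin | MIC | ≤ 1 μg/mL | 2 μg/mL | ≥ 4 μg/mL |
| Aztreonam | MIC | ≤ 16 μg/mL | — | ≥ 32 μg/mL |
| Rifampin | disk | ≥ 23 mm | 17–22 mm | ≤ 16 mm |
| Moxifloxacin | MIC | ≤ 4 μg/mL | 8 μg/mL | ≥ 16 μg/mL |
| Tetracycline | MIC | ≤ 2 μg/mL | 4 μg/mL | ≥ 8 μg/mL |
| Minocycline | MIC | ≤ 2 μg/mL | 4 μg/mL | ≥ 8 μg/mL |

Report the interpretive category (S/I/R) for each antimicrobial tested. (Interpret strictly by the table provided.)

S, S, S, R, I, R, I, R, I

Moxifloxacin: 0.5 μg/mL is ≤ 4 μg/mL — Susceptible
Cefuroxime 0.06 μg/mL: ≤ 1 μg/mL — susceptible
Rifampin 25 mm: ≥ 23 mm ⇒ susceptible
Nitrofurantoin (8 μg/mL) ≥ 4 μg/mL → resistant
Ertapenem (23 mm) in 22–23 mm → Intermediate
Tetracycline: 128 μg/mL is ≥ 8 μg/mL → Resistant
Vancomycin (0.25 μg/mL) = 0.25 μg/mL — I
Cefazolin 4 μg/mL: ≥ 4 μg/mL ⇒ resistant
Colistin (8 μg/mL) in 8–16 μg/mL → intermediate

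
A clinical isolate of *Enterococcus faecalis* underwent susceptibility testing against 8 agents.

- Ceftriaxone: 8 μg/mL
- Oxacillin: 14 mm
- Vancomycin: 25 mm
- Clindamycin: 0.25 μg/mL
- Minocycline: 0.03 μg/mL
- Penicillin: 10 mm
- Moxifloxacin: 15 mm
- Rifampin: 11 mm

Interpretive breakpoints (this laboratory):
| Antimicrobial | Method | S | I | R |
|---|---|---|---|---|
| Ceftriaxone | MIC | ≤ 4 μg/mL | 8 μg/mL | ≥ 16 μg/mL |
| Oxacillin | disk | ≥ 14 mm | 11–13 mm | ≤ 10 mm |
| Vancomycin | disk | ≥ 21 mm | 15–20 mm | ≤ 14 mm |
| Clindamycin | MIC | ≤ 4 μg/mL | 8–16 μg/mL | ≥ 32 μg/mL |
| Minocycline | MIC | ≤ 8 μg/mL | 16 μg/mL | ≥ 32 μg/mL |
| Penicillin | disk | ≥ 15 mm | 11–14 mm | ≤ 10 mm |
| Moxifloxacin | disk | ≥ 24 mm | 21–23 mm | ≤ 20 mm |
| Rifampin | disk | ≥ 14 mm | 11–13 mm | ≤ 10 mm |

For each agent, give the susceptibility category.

Ceftriaxone (8 μg/mL) = 8 μg/mL ⇒ I
Oxacillin 14 mm: ≥ 14 mm → susceptible
Vancomycin: 25 mm is ≥ 21 mm → susceptible
Clindamycin (0.25 μg/mL) ≤ 4 μg/mL ⇒ susceptible
Minocycline: 0.03 μg/mL is ≤ 8 μg/mL ⇒ Susceptible
Penicillin (10 mm) ≤ 10 mm → R
Moxifloxacin 15 mm: ≤ 20 mm ⇒ resistant
Rifampin 11 mm: in 11–13 mm — Intermediate

I, S, S, S, S, R, R, I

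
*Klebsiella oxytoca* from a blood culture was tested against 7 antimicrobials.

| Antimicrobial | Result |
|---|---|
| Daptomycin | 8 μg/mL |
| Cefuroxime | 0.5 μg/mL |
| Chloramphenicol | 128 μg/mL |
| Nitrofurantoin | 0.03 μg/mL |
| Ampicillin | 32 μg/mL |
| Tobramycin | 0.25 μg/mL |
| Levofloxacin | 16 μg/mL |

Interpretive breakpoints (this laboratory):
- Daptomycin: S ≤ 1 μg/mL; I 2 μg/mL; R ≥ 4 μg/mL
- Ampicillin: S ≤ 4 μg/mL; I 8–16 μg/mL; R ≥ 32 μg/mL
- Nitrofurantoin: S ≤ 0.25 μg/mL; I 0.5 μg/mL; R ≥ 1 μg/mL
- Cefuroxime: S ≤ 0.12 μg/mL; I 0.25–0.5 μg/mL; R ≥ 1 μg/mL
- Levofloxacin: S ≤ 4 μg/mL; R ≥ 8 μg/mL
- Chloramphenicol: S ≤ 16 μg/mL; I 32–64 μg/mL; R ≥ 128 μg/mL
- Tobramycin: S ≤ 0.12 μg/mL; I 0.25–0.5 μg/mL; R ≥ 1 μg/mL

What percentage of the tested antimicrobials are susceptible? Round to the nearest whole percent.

14%

Daptomycin: 8 μg/mL is ≥ 4 μg/mL ⇒ Resistant
Cefuroxime 0.5 μg/mL: in 0.25–0.5 μg/mL ⇒ Intermediate
Chloramphenicol (128 μg/mL) ≥ 128 μg/mL → resistant
Nitrofurantoin 0.03 μg/mL: ≤ 0.25 μg/mL → S
Ampicillin 32 μg/mL: ≥ 32 μg/mL — resistant
Tobramycin (0.25 μg/mL) in 0.25–0.5 μg/mL ⇒ I
Levofloxacin (16 μg/mL) ≥ 8 μg/mL → resistant
Susceptible: 1/7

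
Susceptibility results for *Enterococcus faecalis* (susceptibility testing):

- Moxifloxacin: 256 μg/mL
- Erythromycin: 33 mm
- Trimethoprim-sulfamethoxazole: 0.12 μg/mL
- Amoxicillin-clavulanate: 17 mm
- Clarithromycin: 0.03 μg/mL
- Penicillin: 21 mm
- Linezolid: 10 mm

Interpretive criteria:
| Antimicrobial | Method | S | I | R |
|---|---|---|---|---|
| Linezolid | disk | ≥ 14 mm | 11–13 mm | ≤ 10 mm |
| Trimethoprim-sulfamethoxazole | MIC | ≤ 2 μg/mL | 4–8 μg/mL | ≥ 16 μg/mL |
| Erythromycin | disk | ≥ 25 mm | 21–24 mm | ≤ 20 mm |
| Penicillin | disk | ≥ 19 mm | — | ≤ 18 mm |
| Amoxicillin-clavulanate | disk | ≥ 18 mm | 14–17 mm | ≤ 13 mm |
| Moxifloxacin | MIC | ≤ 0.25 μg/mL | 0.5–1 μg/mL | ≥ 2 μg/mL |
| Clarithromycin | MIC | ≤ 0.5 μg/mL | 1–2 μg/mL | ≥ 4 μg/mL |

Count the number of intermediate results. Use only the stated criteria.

Moxifloxacin: 256 μg/mL is ≥ 2 μg/mL ⇒ resistant
Erythromycin (33 mm) ≥ 25 mm → Susceptible
Trimethoprim-sulfamethoxazole 0.12 μg/mL: ≤ 2 μg/mL → susceptible
Amoxicillin-clavulanate (17 mm) in 14–17 mm ⇒ I
Clarithromycin: 0.03 μg/mL is ≤ 0.5 μg/mL → susceptible
Penicillin (21 mm) ≥ 19 mm ⇒ susceptible
Linezolid: 10 mm is ≤ 10 mm → R
Intermediate: 1

1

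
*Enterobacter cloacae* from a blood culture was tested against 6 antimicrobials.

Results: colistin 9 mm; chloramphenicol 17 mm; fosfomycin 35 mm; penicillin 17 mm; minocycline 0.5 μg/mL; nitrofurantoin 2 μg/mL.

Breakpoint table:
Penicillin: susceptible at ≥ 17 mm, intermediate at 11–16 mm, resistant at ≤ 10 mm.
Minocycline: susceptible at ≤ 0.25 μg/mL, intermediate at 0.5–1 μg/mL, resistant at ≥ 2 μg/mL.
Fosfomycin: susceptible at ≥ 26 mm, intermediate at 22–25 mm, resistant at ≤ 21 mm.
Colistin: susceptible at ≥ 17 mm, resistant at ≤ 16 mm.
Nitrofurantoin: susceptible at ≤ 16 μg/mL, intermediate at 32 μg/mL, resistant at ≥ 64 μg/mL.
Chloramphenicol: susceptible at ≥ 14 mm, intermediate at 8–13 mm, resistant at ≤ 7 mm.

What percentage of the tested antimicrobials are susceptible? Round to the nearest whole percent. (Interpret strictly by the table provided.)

67%

Colistin 9 mm: ≤ 16 mm ⇒ R
Chloramphenicol 17 mm: ≥ 14 mm → Susceptible
Fosfomycin: 35 mm is ≥ 26 mm ⇒ S
Penicillin: 17 mm is ≥ 17 mm ⇒ susceptible
Minocycline: 0.5 μg/mL is in 0.5–1 μg/mL — Intermediate
Nitrofurantoin (2 μg/mL) ≤ 16 μg/mL ⇒ susceptible
Susceptible: 4/6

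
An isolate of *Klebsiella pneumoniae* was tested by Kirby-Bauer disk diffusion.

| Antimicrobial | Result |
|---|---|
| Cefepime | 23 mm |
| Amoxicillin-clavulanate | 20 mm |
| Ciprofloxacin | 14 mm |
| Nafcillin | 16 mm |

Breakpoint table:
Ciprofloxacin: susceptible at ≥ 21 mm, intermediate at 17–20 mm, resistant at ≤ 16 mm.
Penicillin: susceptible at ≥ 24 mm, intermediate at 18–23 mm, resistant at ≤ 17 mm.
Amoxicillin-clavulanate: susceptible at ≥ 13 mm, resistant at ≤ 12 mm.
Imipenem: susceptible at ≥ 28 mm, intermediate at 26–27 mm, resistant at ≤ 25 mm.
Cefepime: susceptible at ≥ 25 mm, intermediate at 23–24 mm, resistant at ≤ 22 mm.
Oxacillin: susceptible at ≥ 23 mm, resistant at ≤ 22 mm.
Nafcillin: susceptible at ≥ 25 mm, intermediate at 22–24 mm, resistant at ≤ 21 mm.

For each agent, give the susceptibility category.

I, S, R, R

Cefepime: 23 mm is in 23–24 mm ⇒ I
Amoxicillin-clavulanate 20 mm: ≥ 13 mm ⇒ S
Ciprofloxacin 14 mm: ≤ 16 mm → resistant
Nafcillin 16 mm: ≤ 21 mm → Resistant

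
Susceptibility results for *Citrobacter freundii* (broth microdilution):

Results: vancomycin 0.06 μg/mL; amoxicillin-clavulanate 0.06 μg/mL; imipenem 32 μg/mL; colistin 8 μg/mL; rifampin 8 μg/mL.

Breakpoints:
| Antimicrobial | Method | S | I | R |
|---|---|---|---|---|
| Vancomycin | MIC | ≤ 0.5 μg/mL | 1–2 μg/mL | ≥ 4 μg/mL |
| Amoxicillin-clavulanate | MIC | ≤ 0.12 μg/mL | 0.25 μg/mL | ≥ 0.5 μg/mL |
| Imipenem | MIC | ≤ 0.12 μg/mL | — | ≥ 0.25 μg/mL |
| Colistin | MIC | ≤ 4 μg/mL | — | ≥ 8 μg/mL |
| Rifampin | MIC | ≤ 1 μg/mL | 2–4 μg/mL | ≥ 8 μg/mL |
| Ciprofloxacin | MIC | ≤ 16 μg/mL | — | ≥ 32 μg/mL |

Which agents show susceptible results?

Vancomycin 0.06 μg/mL: ≤ 0.5 μg/mL ⇒ S
Amoxicillin-clavulanate: 0.06 μg/mL is ≤ 0.12 μg/mL — susceptible
Imipenem (32 μg/mL) ≥ 0.25 μg/mL ⇒ Resistant
Colistin (8 μg/mL) ≥ 8 μg/mL — R
Rifampin (8 μg/mL) ≥ 8 μg/mL ⇒ R

vancomycin, amoxicillin-clavulanate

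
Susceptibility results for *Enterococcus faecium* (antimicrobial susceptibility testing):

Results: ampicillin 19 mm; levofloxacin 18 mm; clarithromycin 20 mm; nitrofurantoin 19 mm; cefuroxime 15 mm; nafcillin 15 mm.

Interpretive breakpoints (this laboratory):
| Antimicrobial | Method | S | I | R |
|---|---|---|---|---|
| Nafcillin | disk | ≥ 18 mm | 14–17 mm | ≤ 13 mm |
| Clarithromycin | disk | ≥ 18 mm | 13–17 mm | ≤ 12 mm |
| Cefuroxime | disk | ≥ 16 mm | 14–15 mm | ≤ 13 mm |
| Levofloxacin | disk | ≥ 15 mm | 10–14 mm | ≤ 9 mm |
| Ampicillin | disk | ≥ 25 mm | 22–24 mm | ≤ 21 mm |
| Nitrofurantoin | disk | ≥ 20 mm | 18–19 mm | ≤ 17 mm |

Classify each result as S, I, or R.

Ampicillin 19 mm: ≤ 21 mm → resistant
Levofloxacin 18 mm: ≥ 15 mm → S
Clarithromycin (20 mm) ≥ 18 mm ⇒ S
Nitrofurantoin: 19 mm is in 18–19 mm → Intermediate
Cefuroxime 15 mm: in 14–15 mm — intermediate
Nafcillin 15 mm: in 14–17 mm ⇒ Intermediate

R, S, S, I, I, I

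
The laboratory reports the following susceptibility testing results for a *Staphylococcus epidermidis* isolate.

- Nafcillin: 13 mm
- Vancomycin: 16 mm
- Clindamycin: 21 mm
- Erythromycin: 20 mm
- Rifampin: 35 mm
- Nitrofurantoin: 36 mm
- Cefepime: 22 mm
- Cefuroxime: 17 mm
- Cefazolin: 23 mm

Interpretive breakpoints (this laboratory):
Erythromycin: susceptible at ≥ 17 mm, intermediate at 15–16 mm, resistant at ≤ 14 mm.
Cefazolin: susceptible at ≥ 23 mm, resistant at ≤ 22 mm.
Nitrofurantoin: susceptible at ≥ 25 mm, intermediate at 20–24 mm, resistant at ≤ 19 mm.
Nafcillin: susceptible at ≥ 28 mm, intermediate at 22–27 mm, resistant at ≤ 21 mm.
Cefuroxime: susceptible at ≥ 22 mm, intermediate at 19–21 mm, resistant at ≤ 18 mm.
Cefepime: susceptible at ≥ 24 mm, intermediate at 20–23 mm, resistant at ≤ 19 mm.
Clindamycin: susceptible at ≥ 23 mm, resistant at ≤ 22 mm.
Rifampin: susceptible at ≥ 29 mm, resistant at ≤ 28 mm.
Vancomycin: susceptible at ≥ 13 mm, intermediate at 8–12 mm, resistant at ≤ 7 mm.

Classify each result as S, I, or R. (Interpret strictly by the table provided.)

R, S, R, S, S, S, I, R, S

Nafcillin (13 mm) ≤ 21 mm ⇒ Resistant
Vancomycin 16 mm: ≥ 13 mm ⇒ susceptible
Clindamycin: 21 mm is ≤ 22 mm → Resistant
Erythromycin (20 mm) ≥ 17 mm — Susceptible
Rifampin (35 mm) ≥ 29 mm — susceptible
Nitrofurantoin (36 mm) ≥ 25 mm — susceptible
Cefepime 22 mm: in 20–23 mm — I
Cefuroxime 17 mm: ≤ 18 mm → resistant
Cefazolin 23 mm: ≥ 23 mm → S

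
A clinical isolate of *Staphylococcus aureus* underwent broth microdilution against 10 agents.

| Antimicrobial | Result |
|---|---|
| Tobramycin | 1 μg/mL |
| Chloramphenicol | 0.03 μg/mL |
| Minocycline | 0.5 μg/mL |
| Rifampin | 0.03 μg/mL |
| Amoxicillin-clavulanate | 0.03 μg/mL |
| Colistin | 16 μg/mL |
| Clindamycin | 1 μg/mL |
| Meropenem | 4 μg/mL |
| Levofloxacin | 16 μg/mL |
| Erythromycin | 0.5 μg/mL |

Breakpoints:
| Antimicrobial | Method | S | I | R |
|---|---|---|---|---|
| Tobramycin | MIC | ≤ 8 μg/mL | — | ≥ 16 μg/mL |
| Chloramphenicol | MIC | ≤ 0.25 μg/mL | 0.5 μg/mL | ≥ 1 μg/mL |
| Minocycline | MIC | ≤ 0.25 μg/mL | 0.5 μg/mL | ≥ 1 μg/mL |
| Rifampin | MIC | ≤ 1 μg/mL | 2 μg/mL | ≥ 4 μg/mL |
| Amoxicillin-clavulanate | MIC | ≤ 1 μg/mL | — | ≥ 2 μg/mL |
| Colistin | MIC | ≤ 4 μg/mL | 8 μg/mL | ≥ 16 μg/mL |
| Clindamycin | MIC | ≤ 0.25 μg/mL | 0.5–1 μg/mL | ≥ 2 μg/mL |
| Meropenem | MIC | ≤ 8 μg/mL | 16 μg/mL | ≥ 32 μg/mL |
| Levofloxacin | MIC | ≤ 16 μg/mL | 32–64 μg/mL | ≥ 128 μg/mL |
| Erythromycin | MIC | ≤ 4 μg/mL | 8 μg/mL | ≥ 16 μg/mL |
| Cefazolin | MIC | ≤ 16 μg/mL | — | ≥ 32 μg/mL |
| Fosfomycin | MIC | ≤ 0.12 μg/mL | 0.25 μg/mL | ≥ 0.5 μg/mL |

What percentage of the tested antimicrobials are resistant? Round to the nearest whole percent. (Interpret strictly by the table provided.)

Tobramycin: 1 μg/mL is ≤ 8 μg/mL — Susceptible
Chloramphenicol (0.03 μg/mL) ≤ 0.25 μg/mL → Susceptible
Minocycline: 0.5 μg/mL is = 0.5 μg/mL → intermediate
Rifampin 0.03 μg/mL: ≤ 1 μg/mL → Susceptible
Amoxicillin-clavulanate (0.03 μg/mL) ≤ 1 μg/mL — S
Colistin 16 μg/mL: ≥ 16 μg/mL — Resistant
Clindamycin 1 μg/mL: in 0.5–1 μg/mL — Intermediate
Meropenem: 4 μg/mL is ≤ 8 μg/mL ⇒ Susceptible
Levofloxacin 16 μg/mL: ≤ 16 μg/mL — susceptible
Erythromycin 0.5 μg/mL: ≤ 4 μg/mL ⇒ susceptible
Resistant: 1/10

10%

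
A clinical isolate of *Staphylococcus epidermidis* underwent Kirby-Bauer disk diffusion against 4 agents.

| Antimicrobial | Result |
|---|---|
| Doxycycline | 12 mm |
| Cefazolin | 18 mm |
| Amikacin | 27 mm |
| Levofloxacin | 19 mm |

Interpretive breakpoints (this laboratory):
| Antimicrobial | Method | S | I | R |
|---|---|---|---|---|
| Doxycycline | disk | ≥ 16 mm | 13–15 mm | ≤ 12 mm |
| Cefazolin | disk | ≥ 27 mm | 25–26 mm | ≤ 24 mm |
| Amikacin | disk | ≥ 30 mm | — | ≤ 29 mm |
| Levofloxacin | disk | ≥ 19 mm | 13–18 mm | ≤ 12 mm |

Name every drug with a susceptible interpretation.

Doxycycline 12 mm: ≤ 12 mm — R
Cefazolin (18 mm) ≤ 24 mm ⇒ Resistant
Amikacin (27 mm) ≤ 29 mm — R
Levofloxacin 19 mm: ≥ 19 mm ⇒ S

levofloxacin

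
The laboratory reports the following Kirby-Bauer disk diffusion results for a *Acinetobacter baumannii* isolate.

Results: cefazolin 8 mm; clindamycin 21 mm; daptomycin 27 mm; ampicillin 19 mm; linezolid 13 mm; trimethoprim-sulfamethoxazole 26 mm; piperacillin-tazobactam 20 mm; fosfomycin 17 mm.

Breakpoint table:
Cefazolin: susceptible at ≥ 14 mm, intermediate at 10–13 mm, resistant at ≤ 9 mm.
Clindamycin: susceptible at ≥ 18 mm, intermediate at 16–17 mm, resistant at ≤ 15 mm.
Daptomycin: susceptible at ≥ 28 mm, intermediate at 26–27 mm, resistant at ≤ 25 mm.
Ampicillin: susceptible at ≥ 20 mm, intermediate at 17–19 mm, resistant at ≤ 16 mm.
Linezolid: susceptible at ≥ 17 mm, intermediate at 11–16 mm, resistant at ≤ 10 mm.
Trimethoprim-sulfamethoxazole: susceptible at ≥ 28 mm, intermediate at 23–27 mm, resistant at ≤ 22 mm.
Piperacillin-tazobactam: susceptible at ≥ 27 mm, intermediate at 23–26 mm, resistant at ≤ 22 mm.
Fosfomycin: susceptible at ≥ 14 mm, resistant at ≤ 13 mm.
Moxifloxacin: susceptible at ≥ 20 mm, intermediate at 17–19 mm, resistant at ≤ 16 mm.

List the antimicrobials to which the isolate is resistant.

cefazolin, piperacillin-tazobactam

Cefazolin: 8 mm is ≤ 9 mm ⇒ resistant
Clindamycin: 21 mm is ≥ 18 mm — S
Daptomycin 27 mm: in 26–27 mm — Intermediate
Ampicillin: 19 mm is in 17–19 mm — intermediate
Linezolid 13 mm: in 11–16 mm → intermediate
Trimethoprim-sulfamethoxazole: 26 mm is in 23–27 mm — Intermediate
Piperacillin-tazobactam 20 mm: ≤ 22 mm — R
Fosfomycin 17 mm: ≥ 14 mm ⇒ susceptible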